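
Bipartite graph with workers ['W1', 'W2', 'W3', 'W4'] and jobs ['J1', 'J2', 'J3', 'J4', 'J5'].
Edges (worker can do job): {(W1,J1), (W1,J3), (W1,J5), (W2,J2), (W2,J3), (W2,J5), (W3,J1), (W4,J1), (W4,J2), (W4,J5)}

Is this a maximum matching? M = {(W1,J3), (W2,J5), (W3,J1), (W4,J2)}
Yes, size 4 is maximum

Proposed matching has size 4.
Maximum matching size for this graph: 4.

This is a maximum matching.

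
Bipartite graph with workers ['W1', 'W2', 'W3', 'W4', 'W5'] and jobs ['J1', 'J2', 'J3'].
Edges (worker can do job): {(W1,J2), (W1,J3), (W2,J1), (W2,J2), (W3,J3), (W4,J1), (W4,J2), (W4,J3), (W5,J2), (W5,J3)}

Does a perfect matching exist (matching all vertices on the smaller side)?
Yes, perfect matching exists (size 3)

Perfect matching: {(W3,J3), (W4,J1), (W5,J2)}
All 3 vertices on the smaller side are matched.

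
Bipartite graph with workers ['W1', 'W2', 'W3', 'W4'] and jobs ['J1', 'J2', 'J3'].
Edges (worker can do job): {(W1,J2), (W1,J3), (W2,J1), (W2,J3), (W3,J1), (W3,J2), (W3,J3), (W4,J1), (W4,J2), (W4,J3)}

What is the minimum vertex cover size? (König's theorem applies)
Minimum vertex cover size = 3

By König's theorem: in bipartite graphs,
min vertex cover = max matching = 3

Maximum matching has size 3, so minimum vertex cover also has size 3.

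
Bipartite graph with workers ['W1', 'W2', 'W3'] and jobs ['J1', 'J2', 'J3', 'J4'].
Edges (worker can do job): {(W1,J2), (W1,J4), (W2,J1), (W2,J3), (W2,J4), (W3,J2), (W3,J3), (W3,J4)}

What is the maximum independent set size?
Maximum independent set = 4

By König's theorem:
- Min vertex cover = Max matching = 3
- Max independent set = Total vertices - Min vertex cover
- Max independent set = 7 - 3 = 4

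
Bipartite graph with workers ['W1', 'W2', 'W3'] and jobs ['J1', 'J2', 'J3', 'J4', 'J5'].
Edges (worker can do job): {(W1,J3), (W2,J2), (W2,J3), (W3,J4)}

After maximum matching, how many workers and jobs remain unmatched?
Unmatched: 0 workers, 2 jobs

Maximum matching size: 3
Workers: 3 total, 3 matched, 0 unmatched
Jobs: 5 total, 3 matched, 2 unmatched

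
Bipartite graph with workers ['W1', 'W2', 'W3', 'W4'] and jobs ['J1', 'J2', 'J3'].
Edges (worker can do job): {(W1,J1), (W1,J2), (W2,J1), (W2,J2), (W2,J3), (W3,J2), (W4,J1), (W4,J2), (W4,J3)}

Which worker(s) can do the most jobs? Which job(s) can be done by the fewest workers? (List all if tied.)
Most versatile: W2, W4 (3 jobs); Least covered: J3 (2 workers)

Worker degrees (jobs they can do): W1:2, W2:3, W3:1, W4:3
Job degrees (workers who can do it): J1:3, J2:4, J3:2

Maximum worker degree is 3, achieved by: W2, W4
Minimum job degree is 2, achieved by: J3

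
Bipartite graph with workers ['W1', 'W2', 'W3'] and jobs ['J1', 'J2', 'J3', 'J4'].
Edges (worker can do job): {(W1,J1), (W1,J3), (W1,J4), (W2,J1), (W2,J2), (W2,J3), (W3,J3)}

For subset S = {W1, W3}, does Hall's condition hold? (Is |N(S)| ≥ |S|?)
Yes: |N(S)| = 3, |S| = 2

Subset S = {W1, W3}
Neighbors N(S) = {J1, J3, J4}

|N(S)| = 3, |S| = 2
Hall's condition: |N(S)| ≥ |S| is satisfied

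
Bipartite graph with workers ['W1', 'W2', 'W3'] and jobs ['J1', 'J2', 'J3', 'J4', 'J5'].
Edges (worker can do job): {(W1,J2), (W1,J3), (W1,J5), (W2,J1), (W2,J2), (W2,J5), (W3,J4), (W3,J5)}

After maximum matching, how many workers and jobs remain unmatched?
Unmatched: 0 workers, 2 jobs

Maximum matching size: 3
Workers: 3 total, 3 matched, 0 unmatched
Jobs: 5 total, 3 matched, 2 unmatched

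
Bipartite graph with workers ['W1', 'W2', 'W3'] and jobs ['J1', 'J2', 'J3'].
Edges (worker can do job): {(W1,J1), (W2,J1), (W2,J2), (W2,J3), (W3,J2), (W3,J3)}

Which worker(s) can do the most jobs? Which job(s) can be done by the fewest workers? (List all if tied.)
Most versatile: W2 (3 jobs); Least covered: J1, J2, J3 (2 workers)

Worker degrees (jobs they can do): W1:1, W2:3, W3:2
Job degrees (workers who can do it): J1:2, J2:2, J3:2

Maximum worker degree is 3, achieved by: W2
Minimum job degree is 2, achieved by: J1, J2, J3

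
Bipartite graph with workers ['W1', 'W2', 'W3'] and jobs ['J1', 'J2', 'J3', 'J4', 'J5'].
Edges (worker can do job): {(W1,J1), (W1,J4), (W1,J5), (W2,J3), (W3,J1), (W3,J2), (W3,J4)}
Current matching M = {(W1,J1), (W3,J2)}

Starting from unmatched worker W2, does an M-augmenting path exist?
Yes: W2 → J3

An M-augmenting path alternates non-matching / matching edges, starting and ending at unmatched vertices.
Path: W2 → J3
(J3 is unmatched in M, so the path is augmenting.)
Flipping edges along this path would increase |M| from 2 to 3.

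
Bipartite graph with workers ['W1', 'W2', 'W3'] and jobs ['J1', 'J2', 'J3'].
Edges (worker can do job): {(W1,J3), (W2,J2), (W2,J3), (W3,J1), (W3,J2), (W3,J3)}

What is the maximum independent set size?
Maximum independent set = 3

By König's theorem:
- Min vertex cover = Max matching = 3
- Max independent set = Total vertices - Min vertex cover
- Max independent set = 6 - 3 = 3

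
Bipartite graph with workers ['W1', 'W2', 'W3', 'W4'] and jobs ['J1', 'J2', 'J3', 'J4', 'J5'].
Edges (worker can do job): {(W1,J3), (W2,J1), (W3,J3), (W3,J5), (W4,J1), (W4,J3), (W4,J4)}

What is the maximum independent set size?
Maximum independent set = 5

By König's theorem:
- Min vertex cover = Max matching = 4
- Max independent set = Total vertices - Min vertex cover
- Max independent set = 9 - 4 = 5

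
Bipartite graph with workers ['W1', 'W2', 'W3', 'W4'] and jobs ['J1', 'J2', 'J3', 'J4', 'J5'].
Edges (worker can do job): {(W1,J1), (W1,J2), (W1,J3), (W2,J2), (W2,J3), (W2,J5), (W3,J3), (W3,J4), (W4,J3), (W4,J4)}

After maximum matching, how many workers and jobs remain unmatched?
Unmatched: 0 workers, 1 jobs

Maximum matching size: 4
Workers: 4 total, 4 matched, 0 unmatched
Jobs: 5 total, 4 matched, 1 unmatched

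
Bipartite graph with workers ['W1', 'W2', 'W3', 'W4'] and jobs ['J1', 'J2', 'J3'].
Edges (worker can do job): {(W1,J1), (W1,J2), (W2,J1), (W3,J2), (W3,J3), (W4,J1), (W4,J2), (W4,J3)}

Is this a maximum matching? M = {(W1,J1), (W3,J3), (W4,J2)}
Yes, size 3 is maximum

Proposed matching has size 3.
Maximum matching size for this graph: 3.

This is a maximum matching.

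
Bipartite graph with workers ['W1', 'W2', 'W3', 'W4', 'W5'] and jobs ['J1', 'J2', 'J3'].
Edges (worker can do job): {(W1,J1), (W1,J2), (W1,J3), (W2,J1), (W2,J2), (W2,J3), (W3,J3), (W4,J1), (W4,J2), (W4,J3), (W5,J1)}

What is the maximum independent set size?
Maximum independent set = 5

By König's theorem:
- Min vertex cover = Max matching = 3
- Max independent set = Total vertices - Min vertex cover
- Max independent set = 8 - 3 = 5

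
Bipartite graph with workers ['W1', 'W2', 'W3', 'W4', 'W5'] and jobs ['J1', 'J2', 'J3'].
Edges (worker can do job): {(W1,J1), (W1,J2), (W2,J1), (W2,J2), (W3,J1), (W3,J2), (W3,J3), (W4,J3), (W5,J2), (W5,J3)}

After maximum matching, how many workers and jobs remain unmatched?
Unmatched: 2 workers, 0 jobs

Maximum matching size: 3
Workers: 5 total, 3 matched, 2 unmatched
Jobs: 3 total, 3 matched, 0 unmatched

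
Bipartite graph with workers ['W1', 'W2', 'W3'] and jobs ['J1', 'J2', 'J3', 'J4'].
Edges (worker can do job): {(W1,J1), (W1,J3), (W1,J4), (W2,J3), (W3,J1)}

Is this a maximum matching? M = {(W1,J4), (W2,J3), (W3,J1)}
Yes, size 3 is maximum

Proposed matching has size 3.
Maximum matching size for this graph: 3.

This is a maximum matching.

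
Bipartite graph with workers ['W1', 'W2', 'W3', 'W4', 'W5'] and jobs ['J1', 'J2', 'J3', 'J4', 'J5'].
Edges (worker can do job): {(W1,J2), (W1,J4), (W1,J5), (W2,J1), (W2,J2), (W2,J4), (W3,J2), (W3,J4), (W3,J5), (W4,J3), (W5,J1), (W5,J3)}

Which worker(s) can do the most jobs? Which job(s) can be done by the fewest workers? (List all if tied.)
Most versatile: W1, W2, W3 (3 jobs); Least covered: J1, J3, J5 (2 workers)

Worker degrees (jobs they can do): W1:3, W2:3, W3:3, W4:1, W5:2
Job degrees (workers who can do it): J1:2, J2:3, J3:2, J4:3, J5:2

Maximum worker degree is 3, achieved by: W1, W2, W3
Minimum job degree is 2, achieved by: J1, J3, J5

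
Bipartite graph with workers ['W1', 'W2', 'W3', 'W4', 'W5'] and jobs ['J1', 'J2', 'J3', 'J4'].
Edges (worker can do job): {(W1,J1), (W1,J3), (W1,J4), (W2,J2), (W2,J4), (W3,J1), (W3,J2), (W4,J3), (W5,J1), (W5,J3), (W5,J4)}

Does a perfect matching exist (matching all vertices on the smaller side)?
Yes, perfect matching exists (size 4)

Perfect matching: {(W1,J4), (W3,J2), (W4,J3), (W5,J1)}
All 4 vertices on the smaller side are matched.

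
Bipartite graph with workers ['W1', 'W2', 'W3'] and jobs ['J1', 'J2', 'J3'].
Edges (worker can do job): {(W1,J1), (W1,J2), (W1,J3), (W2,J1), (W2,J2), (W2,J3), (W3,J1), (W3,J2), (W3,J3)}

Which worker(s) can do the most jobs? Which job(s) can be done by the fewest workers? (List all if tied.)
Most versatile: W1, W2, W3 (3 jobs); Least covered: J1, J2, J3 (3 workers)

Worker degrees (jobs they can do): W1:3, W2:3, W3:3
Job degrees (workers who can do it): J1:3, J2:3, J3:3

Maximum worker degree is 3, achieved by: W1, W2, W3
Minimum job degree is 3, achieved by: J1, J2, J3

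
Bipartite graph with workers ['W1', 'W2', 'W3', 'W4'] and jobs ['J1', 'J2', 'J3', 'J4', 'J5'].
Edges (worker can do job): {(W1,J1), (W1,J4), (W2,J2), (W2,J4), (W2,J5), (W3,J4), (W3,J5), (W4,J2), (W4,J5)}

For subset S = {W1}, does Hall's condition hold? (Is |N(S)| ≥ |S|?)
Yes: |N(S)| = 2, |S| = 1

Subset S = {W1}
Neighbors N(S) = {J1, J4}

|N(S)| = 2, |S| = 1
Hall's condition: |N(S)| ≥ |S| is satisfied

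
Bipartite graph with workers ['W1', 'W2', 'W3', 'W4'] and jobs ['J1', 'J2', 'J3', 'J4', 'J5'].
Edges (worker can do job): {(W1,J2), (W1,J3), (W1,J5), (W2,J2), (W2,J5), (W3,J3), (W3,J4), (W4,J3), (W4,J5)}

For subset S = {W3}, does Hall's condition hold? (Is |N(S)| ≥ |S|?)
Yes: |N(S)| = 2, |S| = 1

Subset S = {W3}
Neighbors N(S) = {J3, J4}

|N(S)| = 2, |S| = 1
Hall's condition: |N(S)| ≥ |S| is satisfied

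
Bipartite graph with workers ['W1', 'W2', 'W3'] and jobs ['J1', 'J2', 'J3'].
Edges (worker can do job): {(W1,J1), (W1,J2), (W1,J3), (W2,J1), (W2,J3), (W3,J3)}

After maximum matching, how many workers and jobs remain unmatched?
Unmatched: 0 workers, 0 jobs

Maximum matching size: 3
Workers: 3 total, 3 matched, 0 unmatched
Jobs: 3 total, 3 matched, 0 unmatched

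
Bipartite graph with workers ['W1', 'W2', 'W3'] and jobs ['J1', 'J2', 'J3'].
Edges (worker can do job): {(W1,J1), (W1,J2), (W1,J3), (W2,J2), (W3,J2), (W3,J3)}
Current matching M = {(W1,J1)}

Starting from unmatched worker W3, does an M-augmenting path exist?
Yes: W3 → J2

An M-augmenting path alternates non-matching / matching edges, starting and ending at unmatched vertices.
Path: W3 → J2
(J2 is unmatched in M, so the path is augmenting.)
Flipping edges along this path would increase |M| from 1 to 2.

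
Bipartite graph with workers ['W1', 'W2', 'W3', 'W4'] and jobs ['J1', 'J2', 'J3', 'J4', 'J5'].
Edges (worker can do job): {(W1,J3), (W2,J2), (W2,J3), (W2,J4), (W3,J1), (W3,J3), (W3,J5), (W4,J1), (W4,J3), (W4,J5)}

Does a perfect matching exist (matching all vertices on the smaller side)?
Yes, perfect matching exists (size 4)

Perfect matching: {(W1,J3), (W2,J4), (W3,J5), (W4,J1)}
All 4 vertices on the smaller side are matched.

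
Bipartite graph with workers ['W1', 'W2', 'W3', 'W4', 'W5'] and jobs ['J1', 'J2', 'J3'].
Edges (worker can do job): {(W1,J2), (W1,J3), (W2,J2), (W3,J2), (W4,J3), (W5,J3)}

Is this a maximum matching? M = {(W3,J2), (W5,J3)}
Yes, size 2 is maximum

Proposed matching has size 2.
Maximum matching size for this graph: 2.

This is a maximum matching.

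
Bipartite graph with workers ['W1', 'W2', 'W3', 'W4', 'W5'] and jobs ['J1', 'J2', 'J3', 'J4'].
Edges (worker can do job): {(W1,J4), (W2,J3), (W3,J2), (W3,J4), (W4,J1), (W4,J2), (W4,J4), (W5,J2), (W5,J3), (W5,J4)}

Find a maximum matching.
Matching: {(W2,J3), (W3,J2), (W4,J1), (W5,J4)}

Maximum matching (size 4):
  W2 → J3
  W3 → J2
  W4 → J1
  W5 → J4

Each worker is assigned to at most one job, and each job to at most one worker.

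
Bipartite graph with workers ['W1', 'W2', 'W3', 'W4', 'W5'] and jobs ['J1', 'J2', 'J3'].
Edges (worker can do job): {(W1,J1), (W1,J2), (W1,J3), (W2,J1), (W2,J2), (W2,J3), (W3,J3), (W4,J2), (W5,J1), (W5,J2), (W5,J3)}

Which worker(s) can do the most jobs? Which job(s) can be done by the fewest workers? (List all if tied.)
Most versatile: W1, W2, W5 (3 jobs); Least covered: J1 (3 workers)

Worker degrees (jobs they can do): W1:3, W2:3, W3:1, W4:1, W5:3
Job degrees (workers who can do it): J1:3, J2:4, J3:4

Maximum worker degree is 3, achieved by: W1, W2, W5
Minimum job degree is 3, achieved by: J1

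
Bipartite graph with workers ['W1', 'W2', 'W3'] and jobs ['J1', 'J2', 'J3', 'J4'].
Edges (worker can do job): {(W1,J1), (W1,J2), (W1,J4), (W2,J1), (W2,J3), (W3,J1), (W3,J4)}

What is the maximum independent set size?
Maximum independent set = 4

By König's theorem:
- Min vertex cover = Max matching = 3
- Max independent set = Total vertices - Min vertex cover
- Max independent set = 7 - 3 = 4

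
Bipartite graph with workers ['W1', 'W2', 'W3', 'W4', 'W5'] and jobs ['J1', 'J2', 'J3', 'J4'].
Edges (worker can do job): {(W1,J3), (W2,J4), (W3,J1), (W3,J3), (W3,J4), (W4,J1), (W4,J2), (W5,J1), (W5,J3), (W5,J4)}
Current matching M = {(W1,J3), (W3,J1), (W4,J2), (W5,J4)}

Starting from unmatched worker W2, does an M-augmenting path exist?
No augmenting path from W2

Alternating search from W2 reaches jobs: {J1, J3, J4}.
Every reachable job is already matched in M, and following those matched edges back to workers exposes no further unvisited jobs.
No M-augmenting path from W2 exists.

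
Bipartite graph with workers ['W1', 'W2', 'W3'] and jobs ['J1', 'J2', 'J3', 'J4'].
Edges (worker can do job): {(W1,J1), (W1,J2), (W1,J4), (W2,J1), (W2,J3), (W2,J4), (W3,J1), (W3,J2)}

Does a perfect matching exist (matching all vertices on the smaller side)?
Yes, perfect matching exists (size 3)

Perfect matching: {(W1,J4), (W2,J3), (W3,J2)}
All 3 vertices on the smaller side are matched.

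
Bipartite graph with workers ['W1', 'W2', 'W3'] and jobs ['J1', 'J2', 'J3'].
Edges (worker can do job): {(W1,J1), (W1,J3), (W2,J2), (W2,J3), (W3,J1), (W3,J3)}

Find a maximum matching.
Matching: {(W1,J1), (W2,J2), (W3,J3)}

Maximum matching (size 3):
  W1 → J1
  W2 → J2
  W3 → J3

Each worker is assigned to at most one job, and each job to at most one worker.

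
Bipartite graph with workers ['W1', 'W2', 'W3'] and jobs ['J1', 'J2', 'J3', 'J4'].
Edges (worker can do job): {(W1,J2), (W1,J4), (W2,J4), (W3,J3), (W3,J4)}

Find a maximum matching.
Matching: {(W1,J2), (W2,J4), (W3,J3)}

Maximum matching (size 3):
  W1 → J2
  W2 → J4
  W3 → J3

Each worker is assigned to at most one job, and each job to at most one worker.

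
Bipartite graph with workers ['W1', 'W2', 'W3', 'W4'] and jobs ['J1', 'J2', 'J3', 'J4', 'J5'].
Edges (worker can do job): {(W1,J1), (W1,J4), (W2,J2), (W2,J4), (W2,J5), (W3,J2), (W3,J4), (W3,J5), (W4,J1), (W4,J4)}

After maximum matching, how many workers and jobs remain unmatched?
Unmatched: 0 workers, 1 jobs

Maximum matching size: 4
Workers: 4 total, 4 matched, 0 unmatched
Jobs: 5 total, 4 matched, 1 unmatched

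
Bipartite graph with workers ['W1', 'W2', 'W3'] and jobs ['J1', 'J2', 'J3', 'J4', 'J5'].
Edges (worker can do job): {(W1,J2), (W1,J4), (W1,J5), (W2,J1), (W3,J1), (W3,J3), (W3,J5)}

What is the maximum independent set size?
Maximum independent set = 5

By König's theorem:
- Min vertex cover = Max matching = 3
- Max independent set = Total vertices - Min vertex cover
- Max independent set = 8 - 3 = 5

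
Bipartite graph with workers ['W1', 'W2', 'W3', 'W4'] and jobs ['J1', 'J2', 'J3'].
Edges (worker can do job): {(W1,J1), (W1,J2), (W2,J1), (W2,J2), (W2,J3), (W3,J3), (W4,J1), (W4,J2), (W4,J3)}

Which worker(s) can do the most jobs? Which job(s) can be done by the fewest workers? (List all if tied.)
Most versatile: W2, W4 (3 jobs); Least covered: J1, J2, J3 (3 workers)

Worker degrees (jobs they can do): W1:2, W2:3, W3:1, W4:3
Job degrees (workers who can do it): J1:3, J2:3, J3:3

Maximum worker degree is 3, achieved by: W2, W4
Minimum job degree is 3, achieved by: J1, J2, J3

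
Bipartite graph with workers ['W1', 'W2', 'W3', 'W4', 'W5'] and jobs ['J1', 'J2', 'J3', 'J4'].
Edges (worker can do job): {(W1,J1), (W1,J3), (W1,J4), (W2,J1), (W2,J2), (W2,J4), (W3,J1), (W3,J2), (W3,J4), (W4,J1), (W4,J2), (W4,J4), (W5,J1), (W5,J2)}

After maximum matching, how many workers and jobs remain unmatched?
Unmatched: 1 workers, 0 jobs

Maximum matching size: 4
Workers: 5 total, 4 matched, 1 unmatched
Jobs: 4 total, 4 matched, 0 unmatched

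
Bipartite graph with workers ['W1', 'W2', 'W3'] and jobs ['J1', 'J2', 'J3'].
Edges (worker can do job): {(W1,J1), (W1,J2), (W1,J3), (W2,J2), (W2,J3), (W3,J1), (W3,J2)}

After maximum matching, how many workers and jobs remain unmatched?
Unmatched: 0 workers, 0 jobs

Maximum matching size: 3
Workers: 3 total, 3 matched, 0 unmatched
Jobs: 3 total, 3 matched, 0 unmatched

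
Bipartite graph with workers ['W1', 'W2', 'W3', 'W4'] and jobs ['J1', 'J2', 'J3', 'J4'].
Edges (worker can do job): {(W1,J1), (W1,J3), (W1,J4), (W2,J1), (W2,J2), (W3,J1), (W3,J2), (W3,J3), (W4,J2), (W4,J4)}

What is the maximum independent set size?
Maximum independent set = 4

By König's theorem:
- Min vertex cover = Max matching = 4
- Max independent set = Total vertices - Min vertex cover
- Max independent set = 8 - 4 = 4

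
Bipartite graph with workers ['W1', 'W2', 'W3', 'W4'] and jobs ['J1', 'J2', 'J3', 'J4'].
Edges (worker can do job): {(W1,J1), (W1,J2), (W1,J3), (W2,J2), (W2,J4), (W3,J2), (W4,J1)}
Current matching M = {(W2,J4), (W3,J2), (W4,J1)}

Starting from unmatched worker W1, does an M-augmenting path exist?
Yes: W1 → J3

An M-augmenting path alternates non-matching / matching edges, starting and ending at unmatched vertices.
Path: W1 → J3
(J3 is unmatched in M, so the path is augmenting.)
Flipping edges along this path would increase |M| from 3 to 4.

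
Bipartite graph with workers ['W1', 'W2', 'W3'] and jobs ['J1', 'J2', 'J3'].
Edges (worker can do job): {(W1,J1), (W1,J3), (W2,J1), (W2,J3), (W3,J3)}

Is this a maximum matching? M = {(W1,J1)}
No, size 1 is not maximum

Proposed matching has size 1.
Maximum matching size for this graph: 2.

This is NOT maximum - can be improved to size 2.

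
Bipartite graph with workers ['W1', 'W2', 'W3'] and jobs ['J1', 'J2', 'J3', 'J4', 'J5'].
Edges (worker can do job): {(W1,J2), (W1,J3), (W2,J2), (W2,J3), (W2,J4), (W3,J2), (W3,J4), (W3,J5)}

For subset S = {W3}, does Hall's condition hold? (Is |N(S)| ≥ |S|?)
Yes: |N(S)| = 3, |S| = 1

Subset S = {W3}
Neighbors N(S) = {J2, J4, J5}

|N(S)| = 3, |S| = 1
Hall's condition: |N(S)| ≥ |S| is satisfied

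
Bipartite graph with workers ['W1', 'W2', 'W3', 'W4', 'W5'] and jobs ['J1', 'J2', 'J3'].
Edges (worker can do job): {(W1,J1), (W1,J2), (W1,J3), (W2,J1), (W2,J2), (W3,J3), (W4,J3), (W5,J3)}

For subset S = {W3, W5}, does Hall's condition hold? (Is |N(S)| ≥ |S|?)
No: |N(S)| = 1, |S| = 2

Subset S = {W3, W5}
Neighbors N(S) = {J3}

|N(S)| = 1, |S| = 2
Hall's condition: |N(S)| ≥ |S| is NOT satisfied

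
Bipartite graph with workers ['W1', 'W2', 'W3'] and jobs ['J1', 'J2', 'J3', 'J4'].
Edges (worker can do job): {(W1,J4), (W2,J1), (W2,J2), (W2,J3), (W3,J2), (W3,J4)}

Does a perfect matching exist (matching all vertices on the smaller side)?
Yes, perfect matching exists (size 3)

Perfect matching: {(W1,J4), (W2,J3), (W3,J2)}
All 3 vertices on the smaller side are matched.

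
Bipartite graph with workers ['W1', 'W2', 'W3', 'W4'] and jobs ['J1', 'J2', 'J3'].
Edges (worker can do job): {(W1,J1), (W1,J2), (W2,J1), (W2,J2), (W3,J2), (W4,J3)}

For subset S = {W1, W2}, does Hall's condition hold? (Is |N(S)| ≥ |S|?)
Yes: |N(S)| = 2, |S| = 2

Subset S = {W1, W2}
Neighbors N(S) = {J1, J2}

|N(S)| = 2, |S| = 2
Hall's condition: |N(S)| ≥ |S| is satisfied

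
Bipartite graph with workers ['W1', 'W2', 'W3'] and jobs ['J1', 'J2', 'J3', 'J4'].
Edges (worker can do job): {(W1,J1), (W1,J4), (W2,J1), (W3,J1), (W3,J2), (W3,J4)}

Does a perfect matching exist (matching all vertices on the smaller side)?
Yes, perfect matching exists (size 3)

Perfect matching: {(W1,J4), (W2,J1), (W3,J2)}
All 3 vertices on the smaller side are matched.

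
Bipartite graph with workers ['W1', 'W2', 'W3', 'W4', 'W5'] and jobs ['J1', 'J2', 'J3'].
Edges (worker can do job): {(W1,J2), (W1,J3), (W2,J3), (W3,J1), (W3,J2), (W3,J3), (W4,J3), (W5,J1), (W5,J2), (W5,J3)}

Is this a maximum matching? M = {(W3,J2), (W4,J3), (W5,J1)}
Yes, size 3 is maximum

Proposed matching has size 3.
Maximum matching size for this graph: 3.

This is a maximum matching.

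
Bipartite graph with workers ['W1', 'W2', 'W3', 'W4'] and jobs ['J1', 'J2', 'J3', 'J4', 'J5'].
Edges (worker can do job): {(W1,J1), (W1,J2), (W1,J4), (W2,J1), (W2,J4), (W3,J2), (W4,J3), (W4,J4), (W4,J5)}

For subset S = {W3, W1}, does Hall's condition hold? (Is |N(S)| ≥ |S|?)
Yes: |N(S)| = 3, |S| = 2

Subset S = {W3, W1}
Neighbors N(S) = {J1, J2, J4}

|N(S)| = 3, |S| = 2
Hall's condition: |N(S)| ≥ |S| is satisfied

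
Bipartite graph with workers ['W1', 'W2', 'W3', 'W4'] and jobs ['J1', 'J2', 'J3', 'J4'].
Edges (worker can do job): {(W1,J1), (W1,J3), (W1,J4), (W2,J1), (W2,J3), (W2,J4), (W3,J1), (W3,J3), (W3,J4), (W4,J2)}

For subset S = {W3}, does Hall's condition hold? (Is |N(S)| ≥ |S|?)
Yes: |N(S)| = 3, |S| = 1

Subset S = {W3}
Neighbors N(S) = {J1, J3, J4}

|N(S)| = 3, |S| = 1
Hall's condition: |N(S)| ≥ |S| is satisfied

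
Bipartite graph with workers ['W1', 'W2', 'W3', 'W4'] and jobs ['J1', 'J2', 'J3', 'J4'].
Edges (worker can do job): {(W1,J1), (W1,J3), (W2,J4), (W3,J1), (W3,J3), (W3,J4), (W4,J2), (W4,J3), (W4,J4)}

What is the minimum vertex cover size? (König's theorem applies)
Minimum vertex cover size = 4

By König's theorem: in bipartite graphs,
min vertex cover = max matching = 4

Maximum matching has size 4, so minimum vertex cover also has size 4.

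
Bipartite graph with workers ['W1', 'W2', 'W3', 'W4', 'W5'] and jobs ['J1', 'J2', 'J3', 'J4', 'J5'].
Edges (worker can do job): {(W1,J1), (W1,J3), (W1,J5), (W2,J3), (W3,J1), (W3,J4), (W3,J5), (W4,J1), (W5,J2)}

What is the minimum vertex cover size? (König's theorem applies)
Minimum vertex cover size = 5

By König's theorem: in bipartite graphs,
min vertex cover = max matching = 5

Maximum matching has size 5, so minimum vertex cover also has size 5.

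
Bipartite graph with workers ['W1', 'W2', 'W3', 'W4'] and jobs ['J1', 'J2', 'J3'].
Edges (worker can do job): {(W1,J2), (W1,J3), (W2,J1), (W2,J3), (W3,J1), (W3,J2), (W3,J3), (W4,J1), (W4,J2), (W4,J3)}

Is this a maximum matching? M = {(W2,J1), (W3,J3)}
No, size 2 is not maximum

Proposed matching has size 2.
Maximum matching size for this graph: 3.

This is NOT maximum - can be improved to size 3.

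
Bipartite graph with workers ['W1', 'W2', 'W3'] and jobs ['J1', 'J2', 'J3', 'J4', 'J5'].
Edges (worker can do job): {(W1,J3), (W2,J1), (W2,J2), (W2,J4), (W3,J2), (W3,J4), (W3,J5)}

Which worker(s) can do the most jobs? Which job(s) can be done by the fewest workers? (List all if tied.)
Most versatile: W2, W3 (3 jobs); Least covered: J1, J3, J5 (1 workers)

Worker degrees (jobs they can do): W1:1, W2:3, W3:3
Job degrees (workers who can do it): J1:1, J2:2, J3:1, J4:2, J5:1

Maximum worker degree is 3, achieved by: W2, W3
Minimum job degree is 1, achieved by: J1, J3, J5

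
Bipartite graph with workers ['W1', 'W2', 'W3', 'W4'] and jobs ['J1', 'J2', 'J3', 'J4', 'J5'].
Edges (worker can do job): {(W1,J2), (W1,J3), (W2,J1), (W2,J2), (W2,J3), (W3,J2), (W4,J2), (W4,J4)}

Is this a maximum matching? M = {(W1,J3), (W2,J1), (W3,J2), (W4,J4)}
Yes, size 4 is maximum

Proposed matching has size 4.
Maximum matching size for this graph: 4.

This is a maximum matching.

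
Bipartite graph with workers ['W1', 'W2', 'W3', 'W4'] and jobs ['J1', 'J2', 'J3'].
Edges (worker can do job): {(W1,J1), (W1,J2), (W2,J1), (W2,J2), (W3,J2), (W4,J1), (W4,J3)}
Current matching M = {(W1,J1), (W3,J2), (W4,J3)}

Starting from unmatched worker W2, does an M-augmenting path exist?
No augmenting path from W2

Alternating search from W2 reaches jobs: {J1, J2}.
Every reachable job is already matched in M, and following those matched edges back to workers exposes no further unvisited jobs.
No M-augmenting path from W2 exists.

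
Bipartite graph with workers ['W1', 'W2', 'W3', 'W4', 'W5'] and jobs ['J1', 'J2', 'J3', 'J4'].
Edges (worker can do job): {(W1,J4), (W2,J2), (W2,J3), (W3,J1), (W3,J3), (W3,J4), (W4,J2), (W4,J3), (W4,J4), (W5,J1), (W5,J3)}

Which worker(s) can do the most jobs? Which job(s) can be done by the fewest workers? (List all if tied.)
Most versatile: W3, W4 (3 jobs); Least covered: J1, J2 (2 workers)

Worker degrees (jobs they can do): W1:1, W2:2, W3:3, W4:3, W5:2
Job degrees (workers who can do it): J1:2, J2:2, J3:4, J4:3

Maximum worker degree is 3, achieved by: W3, W4
Minimum job degree is 2, achieved by: J1, J2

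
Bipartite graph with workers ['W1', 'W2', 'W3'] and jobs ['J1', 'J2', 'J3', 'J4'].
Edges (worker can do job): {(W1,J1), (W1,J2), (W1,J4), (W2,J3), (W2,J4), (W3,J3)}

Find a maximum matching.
Matching: {(W1,J1), (W2,J4), (W3,J3)}

Maximum matching (size 3):
  W1 → J1
  W2 → J4
  W3 → J3

Each worker is assigned to at most one job, and each job to at most one worker.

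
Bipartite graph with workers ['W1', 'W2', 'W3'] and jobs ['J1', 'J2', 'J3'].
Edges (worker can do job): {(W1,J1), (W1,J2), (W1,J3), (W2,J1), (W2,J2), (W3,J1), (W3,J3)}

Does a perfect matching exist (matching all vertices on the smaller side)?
Yes, perfect matching exists (size 3)

Perfect matching: {(W1,J2), (W2,J1), (W3,J3)}
All 3 vertices on the smaller side are matched.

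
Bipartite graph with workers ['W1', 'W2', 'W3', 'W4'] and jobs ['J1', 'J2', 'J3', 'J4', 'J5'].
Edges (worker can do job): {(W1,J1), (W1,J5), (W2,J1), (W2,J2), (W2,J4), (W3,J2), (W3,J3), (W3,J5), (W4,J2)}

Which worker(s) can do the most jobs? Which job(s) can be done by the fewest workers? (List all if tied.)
Most versatile: W2, W3 (3 jobs); Least covered: J3, J4 (1 workers)

Worker degrees (jobs they can do): W1:2, W2:3, W3:3, W4:1
Job degrees (workers who can do it): J1:2, J2:3, J3:1, J4:1, J5:2

Maximum worker degree is 3, achieved by: W2, W3
Minimum job degree is 1, achieved by: J3, J4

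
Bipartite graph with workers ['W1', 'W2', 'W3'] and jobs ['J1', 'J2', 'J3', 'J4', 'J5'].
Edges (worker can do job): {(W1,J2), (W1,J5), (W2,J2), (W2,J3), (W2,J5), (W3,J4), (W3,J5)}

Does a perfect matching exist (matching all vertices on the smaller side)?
Yes, perfect matching exists (size 3)

Perfect matching: {(W1,J2), (W2,J5), (W3,J4)}
All 3 vertices on the smaller side are matched.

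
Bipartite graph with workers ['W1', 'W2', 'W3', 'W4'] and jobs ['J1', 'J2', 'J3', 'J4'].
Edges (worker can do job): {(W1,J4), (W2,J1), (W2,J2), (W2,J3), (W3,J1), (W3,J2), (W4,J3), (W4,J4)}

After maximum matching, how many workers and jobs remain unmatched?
Unmatched: 0 workers, 0 jobs

Maximum matching size: 4
Workers: 4 total, 4 matched, 0 unmatched
Jobs: 4 total, 4 matched, 0 unmatched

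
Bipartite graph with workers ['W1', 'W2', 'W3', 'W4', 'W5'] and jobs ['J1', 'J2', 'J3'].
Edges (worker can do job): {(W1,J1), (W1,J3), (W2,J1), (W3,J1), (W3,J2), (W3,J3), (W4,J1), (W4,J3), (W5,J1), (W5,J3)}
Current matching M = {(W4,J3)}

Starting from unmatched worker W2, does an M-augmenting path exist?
Yes: W2 → J1

An M-augmenting path alternates non-matching / matching edges, starting and ending at unmatched vertices.
Path: W2 → J1
(J1 is unmatched in M, so the path is augmenting.)
Flipping edges along this path would increase |M| from 1 to 2.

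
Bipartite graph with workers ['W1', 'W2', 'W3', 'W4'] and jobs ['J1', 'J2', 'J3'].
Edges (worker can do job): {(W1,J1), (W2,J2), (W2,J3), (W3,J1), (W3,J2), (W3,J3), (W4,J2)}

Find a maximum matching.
Matching: {(W2,J3), (W3,J1), (W4,J2)}

Maximum matching (size 3):
  W2 → J3
  W3 → J1
  W4 → J2

Each worker is assigned to at most one job, and each job to at most one worker.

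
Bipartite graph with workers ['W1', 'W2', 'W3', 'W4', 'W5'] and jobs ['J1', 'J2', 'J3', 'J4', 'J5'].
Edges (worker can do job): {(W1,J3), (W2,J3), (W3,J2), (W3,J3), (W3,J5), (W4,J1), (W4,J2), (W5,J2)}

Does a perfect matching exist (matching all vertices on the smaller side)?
No, maximum matching has size 4 < 5

Maximum matching has size 4, need 5 for perfect matching.
Unmatched workers: ['W2']
Unmatched jobs: ['J4']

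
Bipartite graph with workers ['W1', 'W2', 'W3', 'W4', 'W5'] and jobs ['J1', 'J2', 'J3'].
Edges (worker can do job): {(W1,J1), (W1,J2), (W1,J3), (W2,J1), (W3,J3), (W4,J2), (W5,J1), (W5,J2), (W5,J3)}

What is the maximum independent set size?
Maximum independent set = 5

By König's theorem:
- Min vertex cover = Max matching = 3
- Max independent set = Total vertices - Min vertex cover
- Max independent set = 8 - 3 = 5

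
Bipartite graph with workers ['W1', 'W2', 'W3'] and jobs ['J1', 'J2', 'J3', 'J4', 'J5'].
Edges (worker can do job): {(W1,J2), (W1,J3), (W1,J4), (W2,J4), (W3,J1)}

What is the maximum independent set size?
Maximum independent set = 5

By König's theorem:
- Min vertex cover = Max matching = 3
- Max independent set = Total vertices - Min vertex cover
- Max independent set = 8 - 3 = 5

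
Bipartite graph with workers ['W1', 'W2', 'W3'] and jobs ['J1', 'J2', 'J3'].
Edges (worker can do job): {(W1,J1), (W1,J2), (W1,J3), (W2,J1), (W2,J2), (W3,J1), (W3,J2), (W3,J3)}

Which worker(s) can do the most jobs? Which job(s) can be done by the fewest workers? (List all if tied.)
Most versatile: W1, W3 (3 jobs); Least covered: J3 (2 workers)

Worker degrees (jobs they can do): W1:3, W2:2, W3:3
Job degrees (workers who can do it): J1:3, J2:3, J3:2

Maximum worker degree is 3, achieved by: W1, W3
Minimum job degree is 2, achieved by: J3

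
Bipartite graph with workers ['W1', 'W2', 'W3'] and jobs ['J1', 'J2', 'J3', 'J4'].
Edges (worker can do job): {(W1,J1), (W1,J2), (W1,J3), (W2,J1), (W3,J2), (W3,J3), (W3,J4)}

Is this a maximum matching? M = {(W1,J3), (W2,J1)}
No, size 2 is not maximum

Proposed matching has size 2.
Maximum matching size for this graph: 3.

This is NOT maximum - can be improved to size 3.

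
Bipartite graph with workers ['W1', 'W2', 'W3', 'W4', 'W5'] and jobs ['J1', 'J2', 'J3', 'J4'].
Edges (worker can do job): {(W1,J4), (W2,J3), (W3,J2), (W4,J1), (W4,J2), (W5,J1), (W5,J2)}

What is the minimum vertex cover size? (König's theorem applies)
Minimum vertex cover size = 4

By König's theorem: in bipartite graphs,
min vertex cover = max matching = 4

Maximum matching has size 4, so minimum vertex cover also has size 4.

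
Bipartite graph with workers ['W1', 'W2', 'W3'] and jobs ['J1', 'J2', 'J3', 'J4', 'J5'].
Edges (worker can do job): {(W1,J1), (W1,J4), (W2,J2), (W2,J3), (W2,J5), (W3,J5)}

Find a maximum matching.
Matching: {(W1,J1), (W2,J3), (W3,J5)}

Maximum matching (size 3):
  W1 → J1
  W2 → J3
  W3 → J5

Each worker is assigned to at most one job, and each job to at most one worker.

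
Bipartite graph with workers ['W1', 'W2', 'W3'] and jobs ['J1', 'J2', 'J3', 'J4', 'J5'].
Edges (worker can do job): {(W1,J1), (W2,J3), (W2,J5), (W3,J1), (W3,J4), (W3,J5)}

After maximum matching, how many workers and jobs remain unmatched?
Unmatched: 0 workers, 2 jobs

Maximum matching size: 3
Workers: 3 total, 3 matched, 0 unmatched
Jobs: 5 total, 3 matched, 2 unmatched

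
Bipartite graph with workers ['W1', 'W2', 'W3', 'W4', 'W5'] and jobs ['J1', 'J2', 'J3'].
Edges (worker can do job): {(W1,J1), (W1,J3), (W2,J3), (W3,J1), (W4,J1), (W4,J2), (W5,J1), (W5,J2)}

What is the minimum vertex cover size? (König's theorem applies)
Minimum vertex cover size = 3

By König's theorem: in bipartite graphs,
min vertex cover = max matching = 3

Maximum matching has size 3, so minimum vertex cover also has size 3.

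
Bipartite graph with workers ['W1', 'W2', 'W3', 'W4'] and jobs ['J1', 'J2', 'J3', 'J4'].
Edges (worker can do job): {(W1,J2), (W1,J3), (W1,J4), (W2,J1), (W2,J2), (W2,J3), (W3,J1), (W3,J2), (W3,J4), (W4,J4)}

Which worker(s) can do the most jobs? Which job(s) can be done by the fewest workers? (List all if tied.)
Most versatile: W1, W2, W3 (3 jobs); Least covered: J1, J3 (2 workers)

Worker degrees (jobs they can do): W1:3, W2:3, W3:3, W4:1
Job degrees (workers who can do it): J1:2, J2:3, J3:2, J4:3

Maximum worker degree is 3, achieved by: W1, W2, W3
Minimum job degree is 2, achieved by: J1, J3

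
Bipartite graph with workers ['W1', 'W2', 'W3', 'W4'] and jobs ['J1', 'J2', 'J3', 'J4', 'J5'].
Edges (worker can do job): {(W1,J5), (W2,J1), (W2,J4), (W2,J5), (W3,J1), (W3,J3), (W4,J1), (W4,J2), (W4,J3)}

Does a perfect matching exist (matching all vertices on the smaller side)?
Yes, perfect matching exists (size 4)

Perfect matching: {(W1,J5), (W2,J4), (W3,J3), (W4,J1)}
All 4 vertices on the smaller side are matched.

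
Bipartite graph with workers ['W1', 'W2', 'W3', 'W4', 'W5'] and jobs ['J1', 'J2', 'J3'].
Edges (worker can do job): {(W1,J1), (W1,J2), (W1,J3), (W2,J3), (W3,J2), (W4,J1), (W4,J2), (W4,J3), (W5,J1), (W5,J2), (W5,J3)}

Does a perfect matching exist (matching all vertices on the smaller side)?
Yes, perfect matching exists (size 3)

Perfect matching: {(W3,J2), (W4,J3), (W5,J1)}
All 3 vertices on the smaller side are matched.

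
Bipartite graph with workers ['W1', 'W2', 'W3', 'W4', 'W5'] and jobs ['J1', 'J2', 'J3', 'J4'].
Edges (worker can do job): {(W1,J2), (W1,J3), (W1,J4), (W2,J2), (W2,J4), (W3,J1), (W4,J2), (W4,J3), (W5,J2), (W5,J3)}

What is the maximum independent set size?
Maximum independent set = 5

By König's theorem:
- Min vertex cover = Max matching = 4
- Max independent set = Total vertices - Min vertex cover
- Max independent set = 9 - 4 = 5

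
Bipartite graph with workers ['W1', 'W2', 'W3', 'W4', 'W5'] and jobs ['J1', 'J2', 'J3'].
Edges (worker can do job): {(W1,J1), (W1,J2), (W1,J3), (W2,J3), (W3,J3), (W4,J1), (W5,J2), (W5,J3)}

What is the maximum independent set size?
Maximum independent set = 5

By König's theorem:
- Min vertex cover = Max matching = 3
- Max independent set = Total vertices - Min vertex cover
- Max independent set = 8 - 3 = 5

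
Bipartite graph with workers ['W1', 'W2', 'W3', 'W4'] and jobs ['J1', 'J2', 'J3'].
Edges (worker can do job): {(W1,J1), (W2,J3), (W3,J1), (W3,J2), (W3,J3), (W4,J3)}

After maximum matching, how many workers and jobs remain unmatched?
Unmatched: 1 workers, 0 jobs

Maximum matching size: 3
Workers: 4 total, 3 matched, 1 unmatched
Jobs: 3 total, 3 matched, 0 unmatched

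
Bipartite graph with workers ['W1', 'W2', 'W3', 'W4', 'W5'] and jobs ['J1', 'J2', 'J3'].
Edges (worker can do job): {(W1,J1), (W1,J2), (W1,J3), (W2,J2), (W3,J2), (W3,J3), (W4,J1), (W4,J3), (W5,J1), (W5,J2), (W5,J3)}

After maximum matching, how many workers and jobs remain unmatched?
Unmatched: 2 workers, 0 jobs

Maximum matching size: 3
Workers: 5 total, 3 matched, 2 unmatched
Jobs: 3 total, 3 matched, 0 unmatched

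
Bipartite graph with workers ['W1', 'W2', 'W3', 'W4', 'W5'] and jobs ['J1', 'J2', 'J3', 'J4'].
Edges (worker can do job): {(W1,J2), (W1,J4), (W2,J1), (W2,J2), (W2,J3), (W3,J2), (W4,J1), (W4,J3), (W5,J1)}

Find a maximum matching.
Matching: {(W1,J4), (W3,J2), (W4,J3), (W5,J1)}

Maximum matching (size 4):
  W1 → J4
  W3 → J2
  W4 → J3
  W5 → J1

Each worker is assigned to at most one job, and each job to at most one worker.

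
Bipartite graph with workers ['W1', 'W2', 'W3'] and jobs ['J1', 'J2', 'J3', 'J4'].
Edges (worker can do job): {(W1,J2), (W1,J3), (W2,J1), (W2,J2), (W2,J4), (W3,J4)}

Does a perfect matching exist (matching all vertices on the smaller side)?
Yes, perfect matching exists (size 3)

Perfect matching: {(W1,J2), (W2,J1), (W3,J4)}
All 3 vertices on the smaller side are matched.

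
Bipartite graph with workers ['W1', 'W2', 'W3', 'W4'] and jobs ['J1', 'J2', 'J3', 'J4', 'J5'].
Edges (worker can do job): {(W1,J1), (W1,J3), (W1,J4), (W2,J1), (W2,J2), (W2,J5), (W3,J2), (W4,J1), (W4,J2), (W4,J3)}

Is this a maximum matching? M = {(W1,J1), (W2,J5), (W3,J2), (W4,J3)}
Yes, size 4 is maximum

Proposed matching has size 4.
Maximum matching size for this graph: 4.

This is a maximum matching.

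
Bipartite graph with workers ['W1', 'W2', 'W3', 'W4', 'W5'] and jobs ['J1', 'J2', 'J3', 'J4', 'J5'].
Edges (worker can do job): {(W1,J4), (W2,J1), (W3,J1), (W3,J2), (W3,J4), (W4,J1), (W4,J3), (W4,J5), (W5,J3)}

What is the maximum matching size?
Maximum matching size = 5

Maximum matching: {(W1,J4), (W2,J1), (W3,J2), (W4,J5), (W5,J3)}
Size: 5

This assigns 5 workers to 5 distinct jobs.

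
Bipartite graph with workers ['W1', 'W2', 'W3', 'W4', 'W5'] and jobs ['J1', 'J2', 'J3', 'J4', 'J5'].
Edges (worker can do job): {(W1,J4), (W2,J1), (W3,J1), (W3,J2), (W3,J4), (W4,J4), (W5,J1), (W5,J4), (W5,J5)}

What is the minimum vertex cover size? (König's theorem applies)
Minimum vertex cover size = 4

By König's theorem: in bipartite graphs,
min vertex cover = max matching = 4

Maximum matching has size 4, so minimum vertex cover also has size 4.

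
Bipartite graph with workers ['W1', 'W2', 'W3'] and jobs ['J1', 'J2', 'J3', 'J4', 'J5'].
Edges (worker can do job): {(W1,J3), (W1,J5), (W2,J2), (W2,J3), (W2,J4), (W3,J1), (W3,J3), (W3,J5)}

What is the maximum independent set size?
Maximum independent set = 5

By König's theorem:
- Min vertex cover = Max matching = 3
- Max independent set = Total vertices - Min vertex cover
- Max independent set = 8 - 3 = 5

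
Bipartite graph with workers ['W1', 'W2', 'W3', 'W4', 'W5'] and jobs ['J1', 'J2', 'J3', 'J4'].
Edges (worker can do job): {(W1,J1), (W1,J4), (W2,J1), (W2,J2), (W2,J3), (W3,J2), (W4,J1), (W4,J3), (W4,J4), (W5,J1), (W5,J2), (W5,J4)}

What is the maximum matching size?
Maximum matching size = 4

Maximum matching: {(W1,J1), (W3,J2), (W4,J3), (W5,J4)}
Size: 4

This assigns 4 workers to 4 distinct jobs.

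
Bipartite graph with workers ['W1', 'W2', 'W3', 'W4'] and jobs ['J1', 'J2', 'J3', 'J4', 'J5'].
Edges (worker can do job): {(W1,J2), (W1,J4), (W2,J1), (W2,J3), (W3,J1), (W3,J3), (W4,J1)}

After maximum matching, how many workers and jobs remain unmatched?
Unmatched: 1 workers, 2 jobs

Maximum matching size: 3
Workers: 4 total, 3 matched, 1 unmatched
Jobs: 5 total, 3 matched, 2 unmatched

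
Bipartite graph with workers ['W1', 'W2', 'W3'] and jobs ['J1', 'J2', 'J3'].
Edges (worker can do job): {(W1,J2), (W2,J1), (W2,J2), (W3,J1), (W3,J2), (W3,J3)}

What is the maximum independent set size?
Maximum independent set = 3

By König's theorem:
- Min vertex cover = Max matching = 3
- Max independent set = Total vertices - Min vertex cover
- Max independent set = 6 - 3 = 3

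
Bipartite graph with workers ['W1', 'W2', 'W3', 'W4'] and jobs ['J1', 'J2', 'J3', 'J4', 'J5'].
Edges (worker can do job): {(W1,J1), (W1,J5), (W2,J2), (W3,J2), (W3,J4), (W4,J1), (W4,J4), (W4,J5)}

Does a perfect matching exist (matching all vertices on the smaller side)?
Yes, perfect matching exists (size 4)

Perfect matching: {(W1,J5), (W2,J2), (W3,J4), (W4,J1)}
All 4 vertices on the smaller side are matched.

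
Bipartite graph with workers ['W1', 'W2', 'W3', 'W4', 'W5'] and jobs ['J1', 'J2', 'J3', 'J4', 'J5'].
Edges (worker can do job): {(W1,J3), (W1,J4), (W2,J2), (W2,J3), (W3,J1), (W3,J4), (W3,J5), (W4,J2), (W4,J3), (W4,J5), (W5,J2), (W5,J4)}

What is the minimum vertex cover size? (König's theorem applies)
Minimum vertex cover size = 5

By König's theorem: in bipartite graphs,
min vertex cover = max matching = 5

Maximum matching has size 5, so minimum vertex cover also has size 5.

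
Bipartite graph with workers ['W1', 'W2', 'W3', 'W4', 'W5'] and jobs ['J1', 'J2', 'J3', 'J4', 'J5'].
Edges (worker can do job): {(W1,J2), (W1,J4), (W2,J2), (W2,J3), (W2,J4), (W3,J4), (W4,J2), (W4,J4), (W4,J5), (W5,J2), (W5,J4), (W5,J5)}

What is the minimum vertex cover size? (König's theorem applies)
Minimum vertex cover size = 4

By König's theorem: in bipartite graphs,
min vertex cover = max matching = 4

Maximum matching has size 4, so minimum vertex cover also has size 4.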